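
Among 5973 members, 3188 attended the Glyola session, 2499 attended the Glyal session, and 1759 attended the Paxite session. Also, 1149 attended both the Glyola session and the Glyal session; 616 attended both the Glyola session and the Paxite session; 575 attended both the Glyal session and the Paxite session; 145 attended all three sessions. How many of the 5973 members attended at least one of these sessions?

|at least one| = 3188 + 2499 + 1759 − 1149 − 616 − 575 + 145 = 5251

5251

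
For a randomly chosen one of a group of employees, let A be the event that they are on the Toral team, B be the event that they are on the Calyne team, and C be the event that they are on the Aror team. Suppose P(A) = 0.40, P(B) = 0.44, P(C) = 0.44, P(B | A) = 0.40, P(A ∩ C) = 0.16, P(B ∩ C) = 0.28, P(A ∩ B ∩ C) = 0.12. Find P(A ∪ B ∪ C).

P(A ∩ B) = P(A)·P(B|A) = 0.40 × 0.40 = 0.16
By inclusion-exclusion,
P(A ∪ B ∪ C) = 0.40 + 0.44 + 0.44 − 0.16 − 0.16 − 0.28 + 0.12 = 0.80

0.80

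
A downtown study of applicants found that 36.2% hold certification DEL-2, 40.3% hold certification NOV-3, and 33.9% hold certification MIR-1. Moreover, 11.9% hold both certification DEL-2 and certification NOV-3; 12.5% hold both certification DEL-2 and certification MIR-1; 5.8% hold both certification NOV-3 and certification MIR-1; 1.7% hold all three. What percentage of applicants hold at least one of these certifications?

81.9%

By inclusion-exclusion,
P(union) = 36.2 + 40.3 + 33.9 − 11.9 − 12.5 − 5.8 + 1.7 = 81.9%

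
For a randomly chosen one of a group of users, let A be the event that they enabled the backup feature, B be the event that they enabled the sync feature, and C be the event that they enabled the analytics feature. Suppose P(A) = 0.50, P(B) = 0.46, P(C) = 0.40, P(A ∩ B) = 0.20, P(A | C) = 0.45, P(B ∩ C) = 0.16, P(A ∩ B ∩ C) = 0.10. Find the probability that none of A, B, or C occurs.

0.08

P(A ∩ C) = P(C)·P(A|C) = 0.40 × 0.45 = 0.18
P(A ∪ B ∪ C) = 0.50 + 0.46 + 0.40 − 0.20 − 0.18 − 0.16 + 0.10 = 0.92
P(none) = 1 − 0.92 = 0.08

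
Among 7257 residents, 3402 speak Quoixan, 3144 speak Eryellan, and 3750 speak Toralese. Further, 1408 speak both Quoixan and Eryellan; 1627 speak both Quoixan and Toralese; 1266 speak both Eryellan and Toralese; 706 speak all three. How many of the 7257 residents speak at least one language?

N(≥1) = 3402 + 3144 + 3750 − 1408 − 1627 − 1266 + 706 = 6701

6701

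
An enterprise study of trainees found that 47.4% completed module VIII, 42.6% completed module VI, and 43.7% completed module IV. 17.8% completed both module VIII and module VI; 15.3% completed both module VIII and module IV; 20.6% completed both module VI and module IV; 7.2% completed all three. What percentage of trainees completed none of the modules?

P(at least one) = 47.4 + 42.6 + 43.7 − 17.8 − 15.3 − 20.6 + 7.2 = 87.2%
P(none) = 100% − 87.2% = 12.8%

12.8%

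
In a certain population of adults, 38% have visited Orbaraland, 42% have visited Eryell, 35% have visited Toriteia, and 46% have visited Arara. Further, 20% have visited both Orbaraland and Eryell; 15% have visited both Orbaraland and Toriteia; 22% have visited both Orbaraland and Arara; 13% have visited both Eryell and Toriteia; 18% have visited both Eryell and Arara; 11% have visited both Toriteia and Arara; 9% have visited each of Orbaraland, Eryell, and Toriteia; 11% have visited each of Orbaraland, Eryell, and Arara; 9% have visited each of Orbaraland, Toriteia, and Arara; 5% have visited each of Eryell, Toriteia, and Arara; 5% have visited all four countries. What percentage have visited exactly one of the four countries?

P(exactly one) = 38 + 42 + 35 + 46 − 2·20 − 2·15 − 2·22 − 2·13 − 2·18 − 2·11 + 3·9 + 3·11 + 3·9 + 3·5 − 4·5 = 45%

45%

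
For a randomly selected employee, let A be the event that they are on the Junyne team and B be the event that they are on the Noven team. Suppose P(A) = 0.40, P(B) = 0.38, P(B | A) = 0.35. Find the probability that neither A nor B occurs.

P(A ∩ B) = P(A)·P(B|A) = 0.40 × 0.35 = 0.14
P(A ∪ B) = 0.40 + 0.38 − 0.14 = 0.64
P(none) = 1 − 0.64 = 0.36

0.36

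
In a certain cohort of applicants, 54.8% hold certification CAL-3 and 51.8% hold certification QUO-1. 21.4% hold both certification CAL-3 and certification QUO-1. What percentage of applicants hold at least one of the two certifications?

85.2%

Apply inclusion-exclusion:
P(≥1) = 54.8 + 51.8 − 21.4 = 85.2%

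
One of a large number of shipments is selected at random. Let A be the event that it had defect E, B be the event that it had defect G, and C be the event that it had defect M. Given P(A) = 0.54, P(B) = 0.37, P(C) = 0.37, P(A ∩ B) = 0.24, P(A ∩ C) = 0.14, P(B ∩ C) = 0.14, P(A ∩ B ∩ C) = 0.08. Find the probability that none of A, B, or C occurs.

By inclusion–exclusion:
P(A ∪ B ∪ C) = 0.54 + 0.37 + 0.37 − 0.24 − 0.14 − 0.14 + 0.08 = 0.84
P(none) = 1 − 0.84 = 0.16

0.16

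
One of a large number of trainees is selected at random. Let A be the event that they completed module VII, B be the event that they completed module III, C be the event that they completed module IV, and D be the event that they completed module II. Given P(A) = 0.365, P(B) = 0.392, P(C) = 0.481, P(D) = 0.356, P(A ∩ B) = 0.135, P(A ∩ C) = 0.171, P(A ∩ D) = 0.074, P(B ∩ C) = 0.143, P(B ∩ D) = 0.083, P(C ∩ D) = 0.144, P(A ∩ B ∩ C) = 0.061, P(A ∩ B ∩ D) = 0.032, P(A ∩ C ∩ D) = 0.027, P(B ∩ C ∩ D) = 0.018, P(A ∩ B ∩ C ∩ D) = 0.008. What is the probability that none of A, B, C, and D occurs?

0.026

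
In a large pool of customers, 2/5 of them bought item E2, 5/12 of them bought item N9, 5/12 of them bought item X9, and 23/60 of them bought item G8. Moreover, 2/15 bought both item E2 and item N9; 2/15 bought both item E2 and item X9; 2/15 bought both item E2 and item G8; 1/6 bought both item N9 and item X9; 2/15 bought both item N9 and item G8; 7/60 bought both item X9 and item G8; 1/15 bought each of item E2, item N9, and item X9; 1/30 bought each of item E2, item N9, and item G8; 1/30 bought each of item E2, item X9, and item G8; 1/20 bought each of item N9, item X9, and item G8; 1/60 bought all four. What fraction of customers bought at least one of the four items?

29/30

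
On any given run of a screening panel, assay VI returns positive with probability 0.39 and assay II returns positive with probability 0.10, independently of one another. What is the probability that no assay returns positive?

P(none) = (1 − 0.39) × (1 − 0.10) = 0.61 × 0.90 = 0.549

0.549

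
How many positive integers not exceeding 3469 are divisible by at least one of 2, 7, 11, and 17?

Apply inclusion-exclusion:
⌊3469/2⌋ + ⌊3469/7⌋ + ⌊3469/11⌋ + ⌊3469/17⌋ − ⌊3469/14⌋ − ⌊3469/22⌋ − ⌊3469/34⌋ − ⌊3469/77⌋ − ⌊3469/119⌋ − ⌊3469/187⌋ + ⌊3469/154⌋ + ⌊3469/238⌋ + ⌊3469/374⌋ + ⌊3469/1309⌋ − ⌊3469/2618⌋ = 1734 + 495 + 315 + 204 − 247 − 157 − 102 − 45 − 29 − 18 + 22 + 14 + 9 + 2 − 1 = 2196

2196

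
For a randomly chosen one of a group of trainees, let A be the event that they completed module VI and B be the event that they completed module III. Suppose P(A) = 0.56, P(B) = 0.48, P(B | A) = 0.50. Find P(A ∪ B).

0.76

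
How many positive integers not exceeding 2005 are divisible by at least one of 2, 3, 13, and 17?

1423

By inclusion–exclusion:
floor(2005/2) + floor(2005/3) + floor(2005/13) + floor(2005/17) − floor(2005/6) − floor(2005/26) − floor(2005/34) − floor(2005/39) − floor(2005/51) − floor(2005/221) + floor(2005/78) + floor(2005/102) + floor(2005/442) + floor(2005/663) − floor(2005/1326) = 1002 + 668 + 154 + 117 − 334 − 77 − 58 − 51 − 39 − 9 + 25 + 19 + 4 + 3 − 1 = 1423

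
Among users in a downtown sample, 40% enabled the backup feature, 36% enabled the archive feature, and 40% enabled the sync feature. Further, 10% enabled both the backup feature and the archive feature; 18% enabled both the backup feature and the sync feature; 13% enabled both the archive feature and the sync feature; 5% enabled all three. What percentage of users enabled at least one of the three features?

Inclusion–exclusion gives
P(≥1) = 40 + 36 + 40 − 10 − 18 − 13 + 5 = 80%

80%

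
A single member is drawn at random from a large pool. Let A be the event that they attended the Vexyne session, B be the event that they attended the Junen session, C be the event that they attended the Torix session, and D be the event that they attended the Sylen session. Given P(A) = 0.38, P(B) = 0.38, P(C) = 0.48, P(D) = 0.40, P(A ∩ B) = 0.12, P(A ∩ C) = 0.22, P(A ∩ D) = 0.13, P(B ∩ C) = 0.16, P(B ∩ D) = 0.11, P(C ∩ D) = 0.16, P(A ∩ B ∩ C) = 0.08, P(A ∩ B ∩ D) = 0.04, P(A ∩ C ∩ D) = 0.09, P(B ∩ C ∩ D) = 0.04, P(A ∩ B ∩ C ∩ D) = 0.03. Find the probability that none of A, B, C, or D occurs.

Apply inclusion-exclusion:
P(A ∪ B ∪ C ∪ D) = 0.38 + 0.38 + 0.48 + 0.40 − 0.12 − 0.22 − 0.13 − 0.16 − 0.11 − 0.16 + 0.08 + 0.04 + 0.09 + 0.04 − 0.03 = 0.96
P(none) = 1 − 0.96 = 0.04

0.04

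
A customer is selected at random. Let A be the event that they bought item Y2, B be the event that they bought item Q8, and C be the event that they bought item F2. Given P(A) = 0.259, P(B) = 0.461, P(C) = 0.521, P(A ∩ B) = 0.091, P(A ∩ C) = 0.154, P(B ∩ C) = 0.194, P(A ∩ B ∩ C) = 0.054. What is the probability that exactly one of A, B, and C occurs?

0.525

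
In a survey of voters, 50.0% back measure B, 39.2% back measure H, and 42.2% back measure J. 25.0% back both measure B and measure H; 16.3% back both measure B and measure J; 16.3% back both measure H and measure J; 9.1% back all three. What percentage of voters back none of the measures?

17.1%

P(≥1) = 50.0 + 39.2 + 42.2 − 25.0 − 16.3 − 16.3 + 9.1 = 82.9%
P(none) = 100% − 82.9% = 17.1%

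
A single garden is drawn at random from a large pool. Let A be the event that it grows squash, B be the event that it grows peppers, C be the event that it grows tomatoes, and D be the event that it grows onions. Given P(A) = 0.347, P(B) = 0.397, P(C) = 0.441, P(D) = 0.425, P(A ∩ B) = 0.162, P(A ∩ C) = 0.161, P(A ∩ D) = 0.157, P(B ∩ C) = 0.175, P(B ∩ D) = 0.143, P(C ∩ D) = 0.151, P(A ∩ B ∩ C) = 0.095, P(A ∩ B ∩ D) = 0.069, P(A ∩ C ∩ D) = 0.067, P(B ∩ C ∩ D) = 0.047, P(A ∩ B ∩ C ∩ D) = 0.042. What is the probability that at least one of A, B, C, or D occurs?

0.897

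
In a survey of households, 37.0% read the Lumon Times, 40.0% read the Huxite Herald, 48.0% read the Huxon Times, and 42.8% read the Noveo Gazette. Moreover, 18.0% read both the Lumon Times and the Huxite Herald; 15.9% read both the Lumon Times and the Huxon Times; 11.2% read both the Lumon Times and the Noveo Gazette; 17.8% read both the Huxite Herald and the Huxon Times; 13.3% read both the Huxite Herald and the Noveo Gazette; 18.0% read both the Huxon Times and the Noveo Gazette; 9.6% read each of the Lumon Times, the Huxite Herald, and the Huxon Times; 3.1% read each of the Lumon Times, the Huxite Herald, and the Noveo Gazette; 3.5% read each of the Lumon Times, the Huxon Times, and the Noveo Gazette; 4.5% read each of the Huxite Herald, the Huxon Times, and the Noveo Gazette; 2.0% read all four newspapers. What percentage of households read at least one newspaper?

92.3%

Using inclusion–exclusion:
P(at least one) = 37.0 + 40.0 + 48.0 + 42.8 − 18.0 − 15.9 − 11.2 − 17.8 − 13.3 − 18.0 + 9.6 + 3.1 + 3.5 + 4.5 − 2.0 = 92.3%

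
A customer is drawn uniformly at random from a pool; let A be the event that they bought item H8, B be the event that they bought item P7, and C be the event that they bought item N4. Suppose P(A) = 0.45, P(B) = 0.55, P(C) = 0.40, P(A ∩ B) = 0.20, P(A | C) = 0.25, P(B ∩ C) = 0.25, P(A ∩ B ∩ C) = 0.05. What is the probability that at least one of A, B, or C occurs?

0.90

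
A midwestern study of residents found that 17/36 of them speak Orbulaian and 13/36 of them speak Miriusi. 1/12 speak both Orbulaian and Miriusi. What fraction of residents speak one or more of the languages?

Inclusion–exclusion gives
P(union) = 17/36 + 13/36 − 1/12 = 3/4

3/4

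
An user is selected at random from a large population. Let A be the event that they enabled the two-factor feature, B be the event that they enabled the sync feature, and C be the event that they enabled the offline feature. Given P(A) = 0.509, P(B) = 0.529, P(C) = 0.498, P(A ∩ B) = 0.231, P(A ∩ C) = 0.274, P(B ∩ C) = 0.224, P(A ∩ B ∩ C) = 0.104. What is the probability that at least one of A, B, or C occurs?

0.911

P(A ∪ B ∪ C) = 0.509 + 0.529 + 0.498 − 0.231 − 0.274 − 0.224 + 0.104 = 0.911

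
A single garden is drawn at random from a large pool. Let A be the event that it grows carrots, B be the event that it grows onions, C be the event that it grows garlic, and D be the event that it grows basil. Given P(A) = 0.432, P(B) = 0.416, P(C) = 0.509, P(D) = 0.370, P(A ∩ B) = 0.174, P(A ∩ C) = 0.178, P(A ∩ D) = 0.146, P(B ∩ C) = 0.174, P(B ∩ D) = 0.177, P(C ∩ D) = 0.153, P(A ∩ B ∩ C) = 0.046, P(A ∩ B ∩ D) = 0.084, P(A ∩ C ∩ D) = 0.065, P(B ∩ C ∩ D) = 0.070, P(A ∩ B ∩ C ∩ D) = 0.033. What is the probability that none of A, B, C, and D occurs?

0.043

By inclusion-exclusion,
P(A ∪ B ∪ C ∪ D) = 0.432 + 0.416 + 0.509 + 0.370 − 0.174 − 0.178 − 0.146 − 0.174 − 0.177 − 0.153 + 0.046 + 0.084 + 0.065 + 0.070 − 0.033 = 0.957
P(none) = 1 − 0.957 = 0.043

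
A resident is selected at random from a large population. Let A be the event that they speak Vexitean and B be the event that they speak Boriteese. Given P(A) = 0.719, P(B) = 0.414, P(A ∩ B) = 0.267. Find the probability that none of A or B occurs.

P(A ∪ B) = 0.719 + 0.414 − 0.267 = 0.866
P(none) = 1 − 0.866 = 0.134

0.134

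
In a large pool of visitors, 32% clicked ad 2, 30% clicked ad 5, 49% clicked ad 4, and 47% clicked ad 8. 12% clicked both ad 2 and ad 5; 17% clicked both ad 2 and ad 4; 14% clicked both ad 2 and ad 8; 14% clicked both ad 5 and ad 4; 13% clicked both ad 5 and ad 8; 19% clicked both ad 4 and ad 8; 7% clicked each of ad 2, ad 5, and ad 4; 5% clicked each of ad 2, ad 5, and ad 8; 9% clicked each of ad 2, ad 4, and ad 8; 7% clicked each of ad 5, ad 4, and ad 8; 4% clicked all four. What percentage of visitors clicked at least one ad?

P(≥1) = 32 + 30 + 49 + 47 − 12 − 17 − 14 − 14 − 13 − 19 + 7 + 5 + 9 + 7 − 4 = 93%

93%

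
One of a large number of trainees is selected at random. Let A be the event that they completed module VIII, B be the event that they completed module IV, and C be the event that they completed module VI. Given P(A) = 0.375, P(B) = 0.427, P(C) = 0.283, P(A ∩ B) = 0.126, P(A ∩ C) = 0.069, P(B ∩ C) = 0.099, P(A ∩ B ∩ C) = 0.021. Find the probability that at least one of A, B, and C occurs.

0.812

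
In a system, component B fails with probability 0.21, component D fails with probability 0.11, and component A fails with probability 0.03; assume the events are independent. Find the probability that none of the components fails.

0.682007

P(none) = (1 − 0.21) × (1 − 0.11) × (1 − 0.03) = 0.79 × 0.89 × 0.97 = 0.682007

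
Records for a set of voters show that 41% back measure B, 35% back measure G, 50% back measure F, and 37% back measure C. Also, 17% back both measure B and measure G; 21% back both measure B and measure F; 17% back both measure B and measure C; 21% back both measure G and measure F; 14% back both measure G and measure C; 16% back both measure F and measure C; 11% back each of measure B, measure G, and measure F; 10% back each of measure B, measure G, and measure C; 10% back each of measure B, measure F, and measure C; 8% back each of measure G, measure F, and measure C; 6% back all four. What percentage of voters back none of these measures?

By inclusion-exclusion,
P(union) = 41 + 35 + 50 + 37 − 17 − 21 − 17 − 21 − 14 − 16 + 11 + 10 + 10 + 8 − 6 = 90%
P(none) = 100% − 90% = 10%

10%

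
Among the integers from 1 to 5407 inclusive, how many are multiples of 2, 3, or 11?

2703 + 1802 + 491 − 901 − 245 − 163 + 81 = 3768

3768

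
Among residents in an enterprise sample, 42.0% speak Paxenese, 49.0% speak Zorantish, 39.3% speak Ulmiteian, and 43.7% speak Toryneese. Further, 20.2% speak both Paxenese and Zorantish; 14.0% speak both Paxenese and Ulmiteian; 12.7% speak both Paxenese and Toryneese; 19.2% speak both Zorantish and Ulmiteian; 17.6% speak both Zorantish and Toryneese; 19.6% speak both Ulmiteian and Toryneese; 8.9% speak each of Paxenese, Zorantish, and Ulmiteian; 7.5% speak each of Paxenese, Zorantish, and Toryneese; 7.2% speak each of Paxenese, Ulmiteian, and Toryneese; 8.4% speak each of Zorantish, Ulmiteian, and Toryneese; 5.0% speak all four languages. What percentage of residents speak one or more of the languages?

97.7%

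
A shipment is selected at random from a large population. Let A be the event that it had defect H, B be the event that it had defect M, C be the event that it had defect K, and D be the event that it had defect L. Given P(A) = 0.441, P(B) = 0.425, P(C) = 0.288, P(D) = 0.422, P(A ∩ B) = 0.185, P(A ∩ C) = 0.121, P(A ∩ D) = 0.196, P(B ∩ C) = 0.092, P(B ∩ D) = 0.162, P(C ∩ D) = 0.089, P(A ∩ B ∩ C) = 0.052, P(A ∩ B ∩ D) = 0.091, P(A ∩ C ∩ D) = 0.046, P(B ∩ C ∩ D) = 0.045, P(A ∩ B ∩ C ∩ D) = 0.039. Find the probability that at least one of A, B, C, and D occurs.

By inclusion–exclusion:
P(A ∪ B ∪ C ∪ D) = 0.441 + 0.425 + 0.288 + 0.422 − 0.185 − 0.121 − 0.196 − 0.092 − 0.162 − 0.089 + 0.052 + 0.091 + 0.046 + 0.045 − 0.039 = 0.926

0.926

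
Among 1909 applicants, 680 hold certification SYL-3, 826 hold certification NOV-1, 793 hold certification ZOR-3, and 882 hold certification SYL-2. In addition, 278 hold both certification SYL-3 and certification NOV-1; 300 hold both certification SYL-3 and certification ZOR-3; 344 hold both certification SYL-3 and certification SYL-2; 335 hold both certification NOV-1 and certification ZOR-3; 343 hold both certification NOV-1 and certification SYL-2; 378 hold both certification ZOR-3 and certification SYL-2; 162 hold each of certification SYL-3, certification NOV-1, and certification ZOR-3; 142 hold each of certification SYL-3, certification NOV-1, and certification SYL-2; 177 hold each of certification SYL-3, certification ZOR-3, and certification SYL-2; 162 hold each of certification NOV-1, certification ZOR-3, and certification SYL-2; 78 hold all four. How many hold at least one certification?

By inclusion-exclusion,
|union| = 680 + 826 + 793 + 882 − 278 − 300 − 344 − 335 − 343 − 378 + 162 + 142 + 177 + 162 − 78 = 1768

1768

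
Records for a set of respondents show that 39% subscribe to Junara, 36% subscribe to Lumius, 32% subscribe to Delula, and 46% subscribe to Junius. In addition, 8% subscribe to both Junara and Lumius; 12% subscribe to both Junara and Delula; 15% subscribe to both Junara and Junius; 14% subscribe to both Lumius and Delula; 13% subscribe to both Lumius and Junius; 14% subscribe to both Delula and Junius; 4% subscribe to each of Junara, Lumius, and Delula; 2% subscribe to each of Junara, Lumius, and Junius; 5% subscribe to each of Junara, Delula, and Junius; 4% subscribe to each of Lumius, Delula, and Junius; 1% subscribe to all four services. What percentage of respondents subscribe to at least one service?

91%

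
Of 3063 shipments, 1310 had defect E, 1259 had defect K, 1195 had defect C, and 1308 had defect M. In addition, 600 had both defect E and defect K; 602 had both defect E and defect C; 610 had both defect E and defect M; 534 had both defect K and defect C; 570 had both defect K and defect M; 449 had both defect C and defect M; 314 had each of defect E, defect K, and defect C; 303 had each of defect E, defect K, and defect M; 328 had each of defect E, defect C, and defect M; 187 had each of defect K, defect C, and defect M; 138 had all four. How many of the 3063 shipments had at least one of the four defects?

2701

N(≥1) = 1310 + 1259 + 1195 + 1308 − 600 − 602 − 610 − 534 − 570 − 449 + 314 + 303 + 328 + 187 − 138 = 2701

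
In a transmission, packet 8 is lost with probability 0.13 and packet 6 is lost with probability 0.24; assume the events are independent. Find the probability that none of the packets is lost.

P(none) = (1 − 0.13) × (1 − 0.24) = 0.87 × 0.76 = 0.6612

0.6612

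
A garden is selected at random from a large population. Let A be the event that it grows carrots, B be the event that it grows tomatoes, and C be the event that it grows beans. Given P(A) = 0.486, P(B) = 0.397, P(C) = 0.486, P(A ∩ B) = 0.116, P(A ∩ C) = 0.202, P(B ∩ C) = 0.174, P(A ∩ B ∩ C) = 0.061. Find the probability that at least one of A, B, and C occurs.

0.938

P(A ∪ B ∪ C) = 0.486 + 0.397 + 0.486 − 0.116 − 0.202 − 0.174 + 0.061 = 0.938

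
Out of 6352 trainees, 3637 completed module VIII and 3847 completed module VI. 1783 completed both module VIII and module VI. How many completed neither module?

N(≥1) = 3637 + 3847 − 1783 = 5701
None: 6352 − 5701 = 651

651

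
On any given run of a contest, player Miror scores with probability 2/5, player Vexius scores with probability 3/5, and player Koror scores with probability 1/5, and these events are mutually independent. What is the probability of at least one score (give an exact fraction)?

101/125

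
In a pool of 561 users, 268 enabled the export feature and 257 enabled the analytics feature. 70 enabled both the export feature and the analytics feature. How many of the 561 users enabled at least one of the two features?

455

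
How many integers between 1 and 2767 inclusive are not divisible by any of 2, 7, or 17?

1117

floor(2767/2) + floor(2767/7) + floor(2767/17) − floor(2767/14) − floor(2767/34) − floor(2767/119) + floor(2767/238) = 1383 + 395 + 162 − 197 − 81 − 23 + 11 = 1650
2767 − 1650 = 1117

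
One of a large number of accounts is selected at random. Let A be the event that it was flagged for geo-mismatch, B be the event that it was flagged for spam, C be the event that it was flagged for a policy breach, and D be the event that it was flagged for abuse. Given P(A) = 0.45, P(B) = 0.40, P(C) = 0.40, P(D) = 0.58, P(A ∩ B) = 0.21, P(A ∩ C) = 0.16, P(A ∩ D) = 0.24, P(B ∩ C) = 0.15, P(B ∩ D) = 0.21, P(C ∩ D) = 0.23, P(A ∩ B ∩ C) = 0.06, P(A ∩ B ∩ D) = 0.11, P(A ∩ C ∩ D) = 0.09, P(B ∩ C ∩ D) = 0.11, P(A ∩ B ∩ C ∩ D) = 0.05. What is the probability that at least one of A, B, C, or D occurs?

0.95

Apply inclusion-exclusion:
P(A ∪ B ∪ C ∪ D) = 0.45 + 0.40 + 0.40 + 0.58 − 0.21 − 0.16 − 0.24 − 0.15 − 0.21 − 0.23 + 0.06 + 0.11 + 0.09 + 0.11 − 0.05 = 0.95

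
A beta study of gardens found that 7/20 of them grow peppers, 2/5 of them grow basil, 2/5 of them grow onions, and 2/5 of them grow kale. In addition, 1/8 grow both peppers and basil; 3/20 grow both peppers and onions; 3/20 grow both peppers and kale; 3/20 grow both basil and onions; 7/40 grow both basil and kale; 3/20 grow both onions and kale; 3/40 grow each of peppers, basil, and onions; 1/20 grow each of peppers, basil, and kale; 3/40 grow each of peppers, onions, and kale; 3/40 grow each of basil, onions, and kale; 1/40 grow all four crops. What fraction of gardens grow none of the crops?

1/10

P(union) = 7/20 + 2/5 + 2/5 + 2/5 − 1/8 − 3/20 − 3/20 − 3/20 − 7/40 − 3/20 + 3/40 + 1/20 + 3/40 + 3/40 − 1/40 = 9/10
P(none) = 1 − 9/10 = 1/10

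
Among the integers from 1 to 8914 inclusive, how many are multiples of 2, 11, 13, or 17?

Inclusion–exclusion gives
⌊8914/2⌋ + ⌊8914/11⌋ + ⌊8914/13⌋ + ⌊8914/17⌋ − ⌊8914/22⌋ − ⌊8914/26⌋ − ⌊8914/34⌋ − ⌊8914/143⌋ − ⌊8914/187⌋ − ⌊8914/221⌋ + ⌊8914/286⌋ + ⌊8914/374⌋ + ⌊8914/442⌋ + ⌊8914/2431⌋ − ⌊8914/4862⌋ = 4457 + 810 + 685 + 524 − 405 − 342 − 262 − 62 − 47 − 40 + 31 + 23 + 20 + 3 − 1 = 5394

5394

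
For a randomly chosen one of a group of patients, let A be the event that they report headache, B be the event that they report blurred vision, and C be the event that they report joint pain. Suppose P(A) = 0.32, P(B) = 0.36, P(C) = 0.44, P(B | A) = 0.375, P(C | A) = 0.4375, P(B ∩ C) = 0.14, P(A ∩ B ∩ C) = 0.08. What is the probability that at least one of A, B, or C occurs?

0.80

P(A ∩ B) = P(A)·P(B|A) = 0.32 × 0.375 = 0.12
P(A ∩ C) = P(A)·P(C|A) = 0.32 × 0.4375 = 0.14
Inclusion–exclusion gives
P(A ∪ B ∪ C) = 0.32 + 0.36 + 0.44 − 0.12 − 0.14 − 0.14 + 0.08 = 0.80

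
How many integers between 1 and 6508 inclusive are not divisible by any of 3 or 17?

4084

2169 + 382 − 127 = 2424
6508 − 2424 = 4084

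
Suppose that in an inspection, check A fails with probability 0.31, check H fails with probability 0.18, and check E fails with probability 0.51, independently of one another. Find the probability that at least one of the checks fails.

0.722758

P(none) = (1 − 0.31) × (1 − 0.18) × (1 − 0.51) = 0.69 × 0.82 × 0.49 = 0.277242
P(at least one) = 1 − 0.277242 = 0.722758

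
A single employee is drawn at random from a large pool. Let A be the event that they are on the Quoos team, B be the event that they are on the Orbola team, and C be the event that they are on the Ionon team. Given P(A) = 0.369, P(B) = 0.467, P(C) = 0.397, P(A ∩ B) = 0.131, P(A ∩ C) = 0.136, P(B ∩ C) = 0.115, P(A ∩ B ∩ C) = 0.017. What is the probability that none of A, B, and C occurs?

Using inclusion–exclusion:
P(A ∪ B ∪ C) = 0.369 + 0.467 + 0.397 − 0.131 − 0.136 − 0.115 + 0.017 = 0.868
P(none) = 1 − 0.868 = 0.132

0.132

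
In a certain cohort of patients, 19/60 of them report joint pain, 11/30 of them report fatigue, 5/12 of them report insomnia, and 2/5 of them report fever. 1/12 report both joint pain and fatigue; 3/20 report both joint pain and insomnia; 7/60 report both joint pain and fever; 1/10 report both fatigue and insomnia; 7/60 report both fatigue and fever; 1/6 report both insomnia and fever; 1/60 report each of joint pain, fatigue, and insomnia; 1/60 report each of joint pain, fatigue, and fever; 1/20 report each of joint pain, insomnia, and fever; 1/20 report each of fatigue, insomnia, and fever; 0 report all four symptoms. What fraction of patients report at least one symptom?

Inclusion–exclusion gives
P(union) = 19/60 + 11/30 + 5/12 + 2/5 − 1/12 − 3/20 − 7/60 − 1/10 − 7/60 − 1/6 + 1/60 + 1/60 + 1/20 + 1/20 − 0 = 9/10

9/10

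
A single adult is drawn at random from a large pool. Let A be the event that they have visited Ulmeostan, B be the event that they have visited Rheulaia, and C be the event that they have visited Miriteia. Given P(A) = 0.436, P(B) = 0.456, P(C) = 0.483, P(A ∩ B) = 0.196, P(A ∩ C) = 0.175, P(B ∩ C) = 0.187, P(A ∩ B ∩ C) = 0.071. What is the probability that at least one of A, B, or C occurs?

0.888

Inclusion–exclusion gives
P(A ∪ B ∪ C) = 0.436 + 0.456 + 0.483 − 0.196 − 0.175 − 0.187 + 0.071 = 0.888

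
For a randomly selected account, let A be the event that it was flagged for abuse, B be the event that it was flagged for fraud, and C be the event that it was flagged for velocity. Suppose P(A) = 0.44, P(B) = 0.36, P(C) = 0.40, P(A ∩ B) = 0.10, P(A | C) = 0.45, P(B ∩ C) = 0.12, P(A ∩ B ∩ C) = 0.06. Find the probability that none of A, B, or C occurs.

0.14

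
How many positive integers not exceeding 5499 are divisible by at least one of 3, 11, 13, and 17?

2604

By inclusion–exclusion:
⌊5499/3⌋ + ⌊5499/11⌋ + ⌊5499/13⌋ + ⌊5499/17⌋ − ⌊5499/33⌋ − ⌊5499/39⌋ − ⌊5499/51⌋ − ⌊5499/143⌋ − ⌊5499/187⌋ − ⌊5499/221⌋ + ⌊5499/429⌋ + ⌊5499/561⌋ + ⌊5499/663⌋ + ⌊5499/2431⌋ − ⌊5499/7293⌋ = 1833 + 499 + 423 + 323 − 166 − 141 − 107 − 38 − 29 − 24 + 12 + 9 + 8 + 2 − 0 = 2604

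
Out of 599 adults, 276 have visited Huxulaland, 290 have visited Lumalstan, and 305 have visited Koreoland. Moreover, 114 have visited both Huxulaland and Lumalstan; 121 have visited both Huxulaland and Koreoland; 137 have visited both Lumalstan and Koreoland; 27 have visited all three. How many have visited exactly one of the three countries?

208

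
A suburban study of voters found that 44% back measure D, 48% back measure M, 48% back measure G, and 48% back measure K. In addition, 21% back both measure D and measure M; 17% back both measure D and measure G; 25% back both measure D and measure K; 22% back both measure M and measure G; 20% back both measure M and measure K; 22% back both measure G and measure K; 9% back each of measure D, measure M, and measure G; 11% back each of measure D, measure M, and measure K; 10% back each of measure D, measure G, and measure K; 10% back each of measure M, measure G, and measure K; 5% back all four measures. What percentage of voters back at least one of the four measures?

P(union) = 44 + 48 + 48 + 48 − 21 − 17 − 25 − 22 − 20 − 22 + 9 + 11 + 10 + 10 − 5 = 96%

96%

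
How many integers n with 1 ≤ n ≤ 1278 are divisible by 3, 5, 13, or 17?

floor(1278/3) + floor(1278/5) + floor(1278/13) + floor(1278/17) − floor(1278/15) − floor(1278/39) − floor(1278/51) − floor(1278/65) − floor(1278/85) − floor(1278/221) + floor(1278/195) + floor(1278/255) + floor(1278/663) + floor(1278/1105) − floor(1278/3315) = 426 + 255 + 98 + 75 − 85 − 32 − 25 − 19 − 15 − 5 + 6 + 5 + 1 + 1 − 0 = 686

686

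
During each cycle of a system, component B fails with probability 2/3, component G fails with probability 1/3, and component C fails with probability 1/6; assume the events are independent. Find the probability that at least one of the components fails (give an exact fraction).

P(none) = (1 − 2/3) × (1 − 1/3) × (1 − 1/6) = 1/3 × 2/3 × 5/6 = 5/27
P(at least one) = 1 − 5/27 = 22/27

22/27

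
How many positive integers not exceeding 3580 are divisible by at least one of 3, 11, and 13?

1577

Using inclusion–exclusion:
floor(3580/3) + floor(3580/11) + floor(3580/13) − floor(3580/33) − floor(3580/39) − floor(3580/143) + floor(3580/429) = 1193 + 325 + 275 − 108 − 91 − 25 + 8 = 1577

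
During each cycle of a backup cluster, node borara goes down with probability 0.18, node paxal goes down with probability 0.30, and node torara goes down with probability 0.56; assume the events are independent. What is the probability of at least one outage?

0.74744

P(none) = (1 − 0.18) × (1 − 0.30) × (1 − 0.56) = 0.82 × 0.70 × 0.44 = 0.25256
P(at least one) = 1 − 0.25256 = 0.74744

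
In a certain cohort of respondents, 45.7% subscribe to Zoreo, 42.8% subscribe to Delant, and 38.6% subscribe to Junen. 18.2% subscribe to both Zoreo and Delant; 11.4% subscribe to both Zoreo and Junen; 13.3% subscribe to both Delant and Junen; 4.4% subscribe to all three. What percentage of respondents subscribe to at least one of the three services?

88.6%

Using inclusion–exclusion:
P(≥1) = 45.7 + 42.8 + 38.6 − 18.2 − 11.4 − 13.3 + 4.4 = 88.6%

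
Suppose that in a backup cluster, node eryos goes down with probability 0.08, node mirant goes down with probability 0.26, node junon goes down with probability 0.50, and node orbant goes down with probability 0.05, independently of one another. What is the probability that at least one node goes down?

0.67662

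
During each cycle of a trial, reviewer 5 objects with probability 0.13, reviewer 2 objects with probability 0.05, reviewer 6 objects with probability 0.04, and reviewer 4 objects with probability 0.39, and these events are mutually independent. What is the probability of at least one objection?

P(none) = (1 − 0.13) × (1 − 0.05) × (1 − 0.04) × (1 − 0.39) = 0.87 × 0.95 × 0.96 × 0.61 = 0.4839984
P(at least one) = 1 − 0.4839984 = 0.5160016

0.5160016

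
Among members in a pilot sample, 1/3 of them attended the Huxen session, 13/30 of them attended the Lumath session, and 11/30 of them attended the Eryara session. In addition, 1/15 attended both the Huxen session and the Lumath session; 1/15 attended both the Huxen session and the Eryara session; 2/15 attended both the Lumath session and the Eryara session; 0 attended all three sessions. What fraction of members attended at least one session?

13/15

Apply inclusion-exclusion:
P(union) = 1/3 + 13/30 + 11/30 − 1/15 − 1/15 − 2/15 + 0 = 13/15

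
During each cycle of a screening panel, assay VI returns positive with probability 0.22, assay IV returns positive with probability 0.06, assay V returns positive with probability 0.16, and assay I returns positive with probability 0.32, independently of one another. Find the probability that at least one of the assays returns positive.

P(none) = (1 − 0.22) × (1 − 0.06) × (1 − 0.16) × (1 − 0.32) = 0.78 × 0.94 × 0.84 × 0.68 = 0.41880384
P(at least one) = 1 − 0.41880384 = 0.58119616

0.58119616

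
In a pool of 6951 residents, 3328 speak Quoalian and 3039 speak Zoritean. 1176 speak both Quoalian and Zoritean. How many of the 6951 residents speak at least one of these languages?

5191

By inclusion-exclusion,
|union| = 3328 + 3039 − 1176 = 5191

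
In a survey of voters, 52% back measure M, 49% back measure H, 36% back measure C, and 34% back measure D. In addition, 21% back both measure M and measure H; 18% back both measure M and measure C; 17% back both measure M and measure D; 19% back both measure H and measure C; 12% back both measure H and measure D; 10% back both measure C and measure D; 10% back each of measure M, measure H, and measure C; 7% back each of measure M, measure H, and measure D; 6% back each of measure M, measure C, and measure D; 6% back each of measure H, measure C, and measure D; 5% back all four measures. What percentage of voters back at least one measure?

98%

By inclusion–exclusion:
P(≥1) = 52 + 49 + 36 + 34 − 21 − 18 − 17 − 19 − 12 − 10 + 10 + 7 + 6 + 6 − 5 = 98%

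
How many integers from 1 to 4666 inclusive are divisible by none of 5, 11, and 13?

3132

Using inclusion–exclusion:
⌊4666/5⌋ + ⌊4666/11⌋ + ⌊4666/13⌋ − ⌊4666/55⌋ − ⌊4666/65⌋ − ⌊4666/143⌋ + ⌊4666/715⌋ = 933 + 424 + 358 − 84 − 71 − 32 + 6 = 1534
4666 − 1534 = 3132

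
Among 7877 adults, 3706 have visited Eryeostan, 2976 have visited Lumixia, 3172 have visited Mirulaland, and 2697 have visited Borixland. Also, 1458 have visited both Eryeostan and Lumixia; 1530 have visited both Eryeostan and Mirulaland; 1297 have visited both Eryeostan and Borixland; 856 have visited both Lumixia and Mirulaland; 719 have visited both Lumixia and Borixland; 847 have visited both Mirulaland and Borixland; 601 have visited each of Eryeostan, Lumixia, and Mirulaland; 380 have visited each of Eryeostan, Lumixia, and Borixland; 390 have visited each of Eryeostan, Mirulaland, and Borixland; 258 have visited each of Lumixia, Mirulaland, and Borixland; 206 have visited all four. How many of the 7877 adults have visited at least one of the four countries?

7267

|at least one| = 3706 + 2976 + 3172 + 2697 − 1458 − 1530 − 1297 − 856 − 719 − 847 + 601 + 380 + 390 + 258 − 206 = 7267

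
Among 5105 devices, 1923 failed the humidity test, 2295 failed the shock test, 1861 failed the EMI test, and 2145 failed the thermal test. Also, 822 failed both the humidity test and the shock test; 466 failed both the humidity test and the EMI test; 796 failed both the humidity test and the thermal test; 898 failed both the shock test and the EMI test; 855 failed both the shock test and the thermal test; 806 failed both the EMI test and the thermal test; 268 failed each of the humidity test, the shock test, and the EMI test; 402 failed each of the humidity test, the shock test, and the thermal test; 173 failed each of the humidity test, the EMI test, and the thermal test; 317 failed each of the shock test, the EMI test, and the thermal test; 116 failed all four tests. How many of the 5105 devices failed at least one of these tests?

4625

Using inclusion–exclusion:
N(≥1) = 1923 + 2295 + 1861 + 2145 − 822 − 466 − 796 − 898 − 855 − 806 + 268 + 402 + 173 + 317 − 116 = 4625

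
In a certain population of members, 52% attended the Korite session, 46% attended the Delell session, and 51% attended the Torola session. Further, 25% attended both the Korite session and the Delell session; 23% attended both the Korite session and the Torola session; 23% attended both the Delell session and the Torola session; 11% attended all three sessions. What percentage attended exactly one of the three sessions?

40%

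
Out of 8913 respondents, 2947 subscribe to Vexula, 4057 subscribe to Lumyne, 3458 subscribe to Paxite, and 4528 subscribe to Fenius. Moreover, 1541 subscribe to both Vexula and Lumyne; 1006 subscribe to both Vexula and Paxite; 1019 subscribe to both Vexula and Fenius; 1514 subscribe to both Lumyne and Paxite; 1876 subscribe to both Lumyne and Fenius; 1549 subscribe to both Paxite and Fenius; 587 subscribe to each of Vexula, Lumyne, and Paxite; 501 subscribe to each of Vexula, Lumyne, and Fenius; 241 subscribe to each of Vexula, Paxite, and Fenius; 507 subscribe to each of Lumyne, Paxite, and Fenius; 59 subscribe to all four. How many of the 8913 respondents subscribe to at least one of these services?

|union| = 2947 + 4057 + 3458 + 4528 − 1541 − 1006 − 1019 − 1514 − 1876 − 1549 + 587 + 501 + 241 + 507 − 59 = 8262

8262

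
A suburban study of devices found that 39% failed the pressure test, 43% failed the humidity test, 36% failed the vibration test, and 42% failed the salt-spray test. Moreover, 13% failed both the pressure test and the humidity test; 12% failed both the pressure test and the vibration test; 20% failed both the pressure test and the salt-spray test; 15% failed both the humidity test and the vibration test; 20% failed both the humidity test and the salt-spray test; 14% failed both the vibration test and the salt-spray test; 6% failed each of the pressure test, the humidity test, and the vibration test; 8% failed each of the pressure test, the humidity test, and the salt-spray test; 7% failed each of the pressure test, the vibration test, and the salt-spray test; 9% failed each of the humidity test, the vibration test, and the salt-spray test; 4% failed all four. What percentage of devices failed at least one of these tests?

Using inclusion–exclusion:
P(≥1) = 39 + 43 + 36 + 42 − 13 − 12 − 20 − 15 − 20 − 14 + 6 + 8 + 7 + 9 − 4 = 92%

92%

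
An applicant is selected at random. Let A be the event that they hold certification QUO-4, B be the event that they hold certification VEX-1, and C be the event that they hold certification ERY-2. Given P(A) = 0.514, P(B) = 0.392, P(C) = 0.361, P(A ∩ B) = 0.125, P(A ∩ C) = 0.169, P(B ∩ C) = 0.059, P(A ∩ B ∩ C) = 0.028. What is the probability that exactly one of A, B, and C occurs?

0.645

P(exactly one) = 0.514 + 0.392 + 0.361 − 2·0.125 − 2·0.169 − 2·0.059 + 3·0.028 = 0.645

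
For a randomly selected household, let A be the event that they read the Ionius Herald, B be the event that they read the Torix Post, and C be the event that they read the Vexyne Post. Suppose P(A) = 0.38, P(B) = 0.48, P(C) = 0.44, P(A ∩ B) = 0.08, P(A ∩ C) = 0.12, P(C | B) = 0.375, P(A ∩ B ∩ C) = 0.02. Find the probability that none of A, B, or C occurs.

0.06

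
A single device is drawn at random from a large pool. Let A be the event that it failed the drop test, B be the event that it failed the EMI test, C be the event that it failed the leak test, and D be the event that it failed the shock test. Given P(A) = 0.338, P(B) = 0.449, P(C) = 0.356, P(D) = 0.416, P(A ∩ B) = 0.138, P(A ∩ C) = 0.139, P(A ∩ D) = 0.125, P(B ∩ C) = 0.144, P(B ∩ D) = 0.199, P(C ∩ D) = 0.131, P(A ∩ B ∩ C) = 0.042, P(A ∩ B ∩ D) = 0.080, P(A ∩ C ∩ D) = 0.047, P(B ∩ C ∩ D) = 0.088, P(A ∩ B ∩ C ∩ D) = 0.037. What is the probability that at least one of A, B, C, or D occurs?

Using inclusion–exclusion:
P(A ∪ B ∪ C ∪ D) = 0.338 + 0.449 + 0.356 + 0.416 − 0.138 − 0.139 − 0.125 − 0.144 − 0.199 − 0.131 + 0.042 + 0.080 + 0.047 + 0.088 − 0.037 = 0.903

0.903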